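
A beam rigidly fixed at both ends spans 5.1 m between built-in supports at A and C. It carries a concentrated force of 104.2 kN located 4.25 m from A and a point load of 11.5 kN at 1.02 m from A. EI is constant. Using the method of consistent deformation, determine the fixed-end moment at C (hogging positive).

Release both end moments; the primary structure is a simply-supported span AC with redundants M_A and M_C.
On the primary (simply-supported) span, the end slopes from the loading are:
  at A: point load 104.2 at a = 4.25: Pab(L + b)/(6LEI) = 73.19/EI
  at C: point load 104.2 at a = 4.25: Pab(L + a)/(6LEI) = 115/EI
  at A: point load 11.5 at a = 1.02: Pab(L + b)/(6LEI) = 14.36/EI
  at C: point load 11.5 at a = 1.02: Pab(L + a)/(6LEI) = 9.572/EI
  θ_A0 = 87.55/EI,  θ_C0 = 124.6/EI
Flexibility coefficients: a unit moment at one end gives L/(3EI) there and L/(6EI) at the far end, so f₁₁ = f₂₂ = 1.7/EI and f₁₂ = f₂₁ = 0.85/EI.
Compatibility — zero rotation at each built-in end:
  1.7 M_A + 0.85 M_C = 87.55
  0.85 M_A + 1.7 M_C = 124.6
Solving the pair gives M_A = 19.81 kN·m and M_C = 63.38 kN·m (hogging).

M_C = 63.38 kN·m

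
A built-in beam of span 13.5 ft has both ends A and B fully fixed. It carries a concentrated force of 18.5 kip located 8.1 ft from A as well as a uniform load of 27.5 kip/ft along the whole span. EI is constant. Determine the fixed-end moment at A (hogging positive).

Take the two fixed-end moments M_A, M_B as redundants; the released structure is the simple span AB.
Simple-span end rotations at A and B under the given loads:
  at A: point load 18.5 at a = 8.1: Pab(L + b)/(6LEI) = 188.8/EI
  at B: point load 18.5 at a = 8.1: Pab(L + a)/(6LEI) = 215.8/EI
  at A: UDL 27.5: wL³/(24EI) = 2819/EI
  at B: UDL 27.5: wL³/(24EI) = 2819/EI
  θ_A0 = 3008/EI,  θ_B0 = 3035/EI
Flexibility coefficients: a unit moment at one end gives L/(3EI) there and L/(6EI) at the far end, so f₁₁ = f₂₂ = 4.5/EI and f₁₂ = f₂₁ = 2.25/EI.
Compatibility — zero rotation at each built-in end:
  4.5 M_A + 2.25 M_B = 3008
  2.25 M_A + 4.5 M_B = 3035
Solving the pair gives M_A = 441.6 kip·ft and M_B = 453.6 kip·ft (hogging).

M_A = 441.6 kip·ft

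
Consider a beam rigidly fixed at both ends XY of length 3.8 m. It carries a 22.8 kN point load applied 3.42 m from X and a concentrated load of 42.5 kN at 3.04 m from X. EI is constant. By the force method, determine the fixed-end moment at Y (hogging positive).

Take the two fixed-end moments M_X, M_Y as redundants; the released structure is the simple span XY.
End rotations of the released simple span under the applied load (×1/EI):
  at X: point load 22.8 at a = 3.42: Pab(L + b)/(6LEI) = 5.432/EI
  at Y: point load 22.8 at a = 3.42: Pab(L + a)/(6LEI) = 9.383/EI
  at X: point load 42.5 at a = 3.04: Pab(L + b)/(6LEI) = 19.64/EI
  at Y: point load 42.5 at a = 3.04: Pab(L + a)/(6LEI) = 29.46/EI
  θ_X0 = 25.07/EI,  θ_Y0 = 38.84/EI
Flexibility coefficients: a unit moment at one end gives L/(3EI) there and L/(6EI) at the far end, so f₁₁ = f₂₂ = 1.267/EI and f₁₂ = f₂₁ = 0.6333/EI.
Compatibility — zero rotation at each built-in end:
  1.267 M_X + 0.6333 M_Y = 25.07
  0.6333 M_X + 1.267 M_Y = 38.84
Solving the pair gives M_X = 5.948 kN·m and M_Y = 27.69 kN·m (hogging).

M_Y = 27.69 kN·m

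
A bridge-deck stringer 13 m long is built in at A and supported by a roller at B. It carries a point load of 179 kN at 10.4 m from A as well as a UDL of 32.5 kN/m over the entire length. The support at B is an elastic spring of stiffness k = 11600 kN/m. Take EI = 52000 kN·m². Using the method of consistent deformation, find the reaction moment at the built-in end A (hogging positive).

Take the reaction at B as the redundant and release it; the primary structure is a cantilever fixed at A.
Free-end deflection of the primary structure under the applied loading (downward +):
  point load 179 at a = 10.4: Pa²(3L − a)/(6EI) = 92286/EI
  UDL 32.5: wL⁴/(8EI) = 116029/EI
  δ_0 = 208315/EI
Tip deflection under a unit load at B: L³/(3EI) = 732.3/EI.
With EI = 52000 kN·m²: δ_0 = 4.0061 m and δ_{BB} = 0.014083 m/kN.
Compatibility — the spring shortens by R_B/k under the reaction it provides: δ_0 − R_B·δ_{BB} = R_B/k. With 1/k = 0.000086 m/kN, R_B = δ_0 / (δ_{BB} + 1/k) = 4.0061 / (0.014083 + 0.000086) = 282.7 kN.
Moment equilibrium about A: M_A = Σ(load moments about A) − R_B·L = 4608 − 282.7×13 = 932.5 kN·m.

M_A = 932.5 kN·m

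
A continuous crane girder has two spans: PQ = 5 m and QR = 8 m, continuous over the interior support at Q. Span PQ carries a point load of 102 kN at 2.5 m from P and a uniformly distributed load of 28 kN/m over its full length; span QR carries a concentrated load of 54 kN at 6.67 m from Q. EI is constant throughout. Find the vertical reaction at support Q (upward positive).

R_Q = 159.9 kN

Take M_Q as the redundant. Released structure: two simple spans PQ and QR with a hinge at Q.
End slopes at the hinge Q, treating each span as simply supported:
  span PQ: point load 102 at a = 2.5: Pab(L + a)/(6LEI) = 159.4/EI
  span PQ: UDL 28: wL³/(24EI) = 145.8/EI
  span QR: point load 54 at a = 6.67: Pab(L + b)/(6LEI) = 93.11/EI
  relative rotation θ_0 = (305.2 + 93.11)/EI = 398.3/EI
A unit hogging moment at Q produces rotation L₁/(3EI) + L₂/(3EI) = 4.333/EI.
Slope continuity at Q: θ_0 = M_Q·4.333/EI, so M_Q = 398.3/4.333 = 91.92 kN·m (hogging).
Span PQ, ΣM about P with M_Q applied at Q: R_Q^{PQ}·5 = 605 + 91.92, so R_Q^{PQ} = 139.4 kN and R_P = 242 − 139.4 = 102.6 kN.
Span QR, ΣM about R: R_Q^{QR}·8 = 71.82 + 91.92, so R_Q^{QR} = 20.47 kN and R_R = 54 − 20.47 = 33.53 kN.
R_Q = 139.4 + 20.47 = 159.9 kN.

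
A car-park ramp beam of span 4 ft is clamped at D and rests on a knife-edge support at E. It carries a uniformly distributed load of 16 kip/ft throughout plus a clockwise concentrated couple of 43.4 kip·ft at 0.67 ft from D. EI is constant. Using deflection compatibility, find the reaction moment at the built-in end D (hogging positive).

Take the reaction at E as the redundant and release it; the primary structure is a cantilever fixed at D.
Free-end deflection of the primary structure under the applied loading (downward +):
  UDL 16: wL⁴/(8EI) = 512/EI
  clockwise couple 43.4 at a = 0.67: M₀a(2L − a)/(2EI) = 106.6/EI
  δ_0 = 618.6/EI
Tip deflection under a unit load at E: L³/(3EI) = 21.33/EI.
Compatibility at E: δ_0 − R_E·δ_{EE} = 0, so R_E = 618.6/21.33 = 29 kip.
Moment equilibrium about D: M_D = Σ(load moments about D) − R_E·L = 171.4 − 29×4 = 55.42 kip·ft.

M_D = 55.42 kip·ft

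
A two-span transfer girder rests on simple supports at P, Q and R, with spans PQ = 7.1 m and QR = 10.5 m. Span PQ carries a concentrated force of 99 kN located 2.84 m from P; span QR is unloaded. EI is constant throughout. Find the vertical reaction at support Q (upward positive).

R_Q = 50.85 kN

Insert a hinge at Q; M_Q is the redundant, and each span becomes simply supported.
Discontinuity in slope at Q on the released structure — sum the simple-span end rotations:
  span PQ: point load 99 at a = 2.84: Pab(L + a)/(6LEI) = 279.5/EI
  relative rotation θ_0 = (279.5 + 0)/EI = 279.5/EI
A unit hogging moment at Q produces rotation L₁/(3EI) + L₂/(3EI) = 5.867/EI.
Slope continuity at Q: θ_0 = M_Q·5.867/EI, so M_Q = 279.5/5.867 = 47.64 kN·m (hogging).
Span PQ, ΣM about P with M_Q applied at Q: R_Q^{PQ}·7.1 = 281.2 + 47.64, so R_Q^{PQ} = 46.31 kN and R_P = 99 − 46.31 = 52.69 kN.
Span QR, ΣM about R: R_Q^{QR}·10.5 = 0 + 47.64, so R_Q^{QR} = 4.537 kN and R_R = 0 − 4.537 = -4.537 kN.
R_Q = 46.31 + 4.537 = 50.85 kN.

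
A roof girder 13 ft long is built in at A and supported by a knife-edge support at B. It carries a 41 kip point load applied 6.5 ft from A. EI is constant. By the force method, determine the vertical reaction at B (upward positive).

Remove the prop at B; the released (primary) structure is a cantilever built in at A.
Downward deflection at the released point B due to the loads:
  point load 41 at a = 6.5: Pa²(3L − a)/(6EI) = 9383/EI
Tip deflection under a unit load at B: L³/(3EI) = 732.3/EI.
The prop prevents deflection at B: R_B = δ_0/δ_{BB} = 9383/732.3 = 12.81 kip.

R_B = 12.81 kip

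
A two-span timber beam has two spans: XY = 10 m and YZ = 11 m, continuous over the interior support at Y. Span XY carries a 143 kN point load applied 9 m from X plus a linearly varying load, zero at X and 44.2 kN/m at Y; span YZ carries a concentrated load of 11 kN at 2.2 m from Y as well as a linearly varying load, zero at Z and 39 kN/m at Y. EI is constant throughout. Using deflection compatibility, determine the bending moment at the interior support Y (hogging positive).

Release continuity at Y by inserting a hinge; the redundant is the internal moment M_Y. The primary structure is two simply-supported spans XY and YZ.
Rotations at Y on the released spans (each span's end-slope, ×1/EI):
  span XY: point load 143 at a = 9: Pab(L + a)/(6LEI) = 407.6/EI
  span XY: triangular load, peak 44.2: w₀L³/(45EI) = 982.2/EI
  span YZ: point load 11 at a = 2.2: Pab(L + b)/(6LEI) = 63.89/EI
  span YZ: triangular load, peak 39: w₀L³/(45EI) = 1154/EI
  relative rotation θ_0 = (1390 + 1217)/EI = 2607/EI
A unit hogging moment at Y produces rotation L₁/(3EI) + L₂/(3EI) = 7/EI.
Slope continuity at Y: θ_0 = M_Y·7/EI, so M_Y = 2607/7 = 372.5 kN·m (hogging).

M_Y = 372.5 kN·m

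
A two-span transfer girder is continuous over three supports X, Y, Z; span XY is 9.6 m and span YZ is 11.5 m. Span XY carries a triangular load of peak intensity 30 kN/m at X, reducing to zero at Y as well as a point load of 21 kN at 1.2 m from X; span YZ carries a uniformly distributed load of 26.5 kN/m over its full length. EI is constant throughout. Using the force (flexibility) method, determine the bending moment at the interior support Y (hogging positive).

M_Y = 317.8 kN·m

Insert a hinge at Y; M_Y is the redundant, and each span becomes simply supported.
End slopes at the hinge Y, treating each span as simply supported:
  span XY: triangular load, peak 30: 7w₀L³/(360EI) = 516.1/EI
  span XY: point load 21 at a = 1.2: Pab(L + a)/(6LEI) = 39.69/EI
  span YZ: UDL 26.5: wL³/(24EI) = 1679/EI
  relative rotation θ_0 = (555.8 + 1679)/EI = 2235/EI
A unit hogging moment at Y produces rotation L₁/(3EI) + L₂/(3EI) = 7.033/EI.
Compatibility: M_Y·(L₁+L₂)/(3EI) = θ_0, giving M_Y = 317.8 kN·m (hogging).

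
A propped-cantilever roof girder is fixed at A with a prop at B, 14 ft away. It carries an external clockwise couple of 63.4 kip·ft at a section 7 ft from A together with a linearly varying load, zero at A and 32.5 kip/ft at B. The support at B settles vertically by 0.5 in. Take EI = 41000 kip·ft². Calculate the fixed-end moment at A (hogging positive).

Remove the prop at B; the released (primary) structure is a cantilever built in at A.
Deflection at B on the released cantilever, summing each load's contribution:
  clockwise couple 63.4 at a = 7: M₀a(2L − a)/(2EI) = 4660/EI
  triangular load, peak 32.5 at the free end: 11w₀L⁴/(120EI) = 114448/EI
  δ_0 = 119108/EI
Tip deflection under a unit load at B: L³/(3EI) = 914.7/EI.
With EI = 41000 kip·ft²: δ_0 = 2.9051 ft and δ_{BB} = 0.022309 ft/kip.
Compatibility — the beam at B must follow the support down by 0.04167 ft: δ_0 − R_B·δ_{BB} = 0.04167, so R_B = (2.9051 − 0.04167)/0.022309 = 128.4 kip.
Moment equilibrium about A: M_A = Σ(load moments about A) − R_B·L = 2187 − 128.4×14 = 389.8 kip·ft.

M_A = 389.8 kip·ft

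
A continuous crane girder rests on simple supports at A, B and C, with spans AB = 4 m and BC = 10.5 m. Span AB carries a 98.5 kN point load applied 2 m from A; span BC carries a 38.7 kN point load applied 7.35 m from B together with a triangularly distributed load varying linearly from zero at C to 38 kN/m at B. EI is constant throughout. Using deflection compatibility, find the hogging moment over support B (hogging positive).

Release continuity at B by inserting a hinge; the redundant is the internal moment M_B. The primary structure is two simply-supported spans AB and BC.
Discontinuity in slope at B on the released structure — sum the simple-span end rotations:
  span AB: point load 98.5 at a = 2: Pab(L + a)/(6LEI) = 98.5/EI
  span BC: point load 38.7 at a = 7.35: Pab(L + b)/(6LEI) = 194.1/EI
  span BC: triangular load, peak 38: w₀L³/(45EI) = 977.5/EI
  relative rotation θ_0 = (98.5 + 1172)/EI = 1270/EI
A unit hogging moment at B produces rotation L₁/(3EI) + L₂/(3EI) = 4.833/EI.
Compatibility: M_B·(L₁+L₂)/(3EI) = θ_0, giving M_B = 262.8 kN·m (hogging).

M_B = 262.8 kN·m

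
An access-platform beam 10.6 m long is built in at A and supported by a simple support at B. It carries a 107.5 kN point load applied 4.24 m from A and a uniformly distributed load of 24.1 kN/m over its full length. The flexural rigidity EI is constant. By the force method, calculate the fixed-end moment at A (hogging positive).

Remove the prop at B; the released (primary) structure is a cantilever built in at A.
Deflection at B on the released cantilever, summing each load's contribution:
  point load 107.5 at a = 4.24: Pa²(3L − a)/(6EI) = 8877/EI
  UDL 24.1: wL⁴/(8EI) = 38032/EI
  δ_0 = 46909/EI
Flexibility coefficient — unit upward force at B: δ_{BB} = L³/(3EI) = 397/EI.
The prop prevents deflection at B: R_B = δ_0/δ_{BB} = 46909/397 = 118.2 kN.
Moment equilibrium about A: M_A = Σ(load moments about A) − R_B·L = 1810 − 118.2×10.6 = 557.3 kN·m.

M_A = 557.3 kN·m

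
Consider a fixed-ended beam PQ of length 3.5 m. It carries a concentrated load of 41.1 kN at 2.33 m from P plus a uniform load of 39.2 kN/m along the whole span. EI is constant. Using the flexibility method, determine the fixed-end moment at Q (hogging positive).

M_Q = 61.33 kN·m

Take the two fixed-end moments M_P, M_Q as redundants; the released structure is the simple span PQ.
Simple-span end rotations at P and Q under the given loads:
  at P: point load 41.1 at a = 2.33: Pab(L + b)/(6LEI) = 24.92/EI
  at Q: point load 41.1 at a = 2.33: Pab(L + a)/(6LEI) = 31.11/EI
  at P: UDL 39.2: wL³/(24EI) = 70.03/EI
  at Q: UDL 39.2: wL³/(24EI) = 70.03/EI
  θ_P0 = 94.95/EI,  θ_Q0 = 101.1/EI
Flexibility coefficients: a unit moment at one end gives L/(3EI) there and L/(6EI) at the far end, so f₁₁ = f₂₂ = 1.167/EI and f₁₂ = f₂₁ = 0.5833/EI.
Compatibility — zero rotation at each built-in end:
  1.167 M_P + 0.5833 M_Q = 94.95
  0.5833 M_P + 1.167 M_Q = 101.1
Solving the pair gives M_P = 50.72 kN·m and M_Q = 61.33 kN·m (hogging).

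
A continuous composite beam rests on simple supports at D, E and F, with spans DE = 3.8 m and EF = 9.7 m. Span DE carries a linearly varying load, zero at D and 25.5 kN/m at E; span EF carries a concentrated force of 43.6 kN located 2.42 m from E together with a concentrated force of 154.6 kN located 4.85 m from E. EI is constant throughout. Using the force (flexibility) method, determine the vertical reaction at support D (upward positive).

R_D = -51.94 kN

Insert a hinge at E; M_E is the redundant, and each span becomes simply supported.
Rotations at E on the released spans (each span's end-slope, ×1/EI):
  span DE: triangular load, peak 25.5: w₀L³/(45EI) = 31.09/EI
  span EF: point load 43.6 at a = 2.42: Pab(L + b)/(6LEI) = 224.1/EI
  span EF: point load 154.6 at a = 4.85: Pab(L + b)/(6LEI) = 909.1/EI
  relative rotation θ_0 = (31.09 + 1133)/EI = 1164/EI
A unit hogging moment at E produces rotation L₁/(3EI) + L₂/(3EI) = 4.5/EI.
Slope continuity at E: θ_0 = M_E·4.5/EI, so M_E = 1164/4.5 = 258.7 kN·m (hogging).
Span DE, ΣM about D with M_E applied at E: R_E^{DE}·3.8 = 122.7 + 258.7, so R_E^{DE} = 100.4 kN and R_D = 48.45 − 100.4 = -51.94 kN.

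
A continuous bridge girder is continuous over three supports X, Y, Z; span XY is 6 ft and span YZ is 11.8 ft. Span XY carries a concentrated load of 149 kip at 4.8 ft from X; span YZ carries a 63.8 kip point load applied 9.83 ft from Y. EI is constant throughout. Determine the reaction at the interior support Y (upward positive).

Insert a hinge at Y; M_Y is the redundant, and each span becomes simply supported.
Rotations at Y on the released spans (each span's end-slope, ×1/EI):
  span XY: point load 149 at a = 4.8: Pab(L + a)/(6LEI) = 257.5/EI
  span YZ: point load 63.8 at a = 9.83: Pab(L + b)/(6LEI) = 240.3/EI
  relative rotation θ_0 = (257.5 + 240.3)/EI = 497.8/EI
A unit hogging moment at Y produces rotation L₁/(3EI) + L₂/(3EI) = 5.933/EI.
Slope continuity at Y: θ_0 = M_Y·5.933/EI, so M_Y = 497.8/5.933 = 83.89 kip·ft (hogging).
Span XY, ΣM about X with M_Y applied at Y: R_Y^{XY}·6 = 715.2 + 83.89, so R_Y^{XY} = 133.2 kip and R_X = 149 − 133.2 = 15.82 kip.
Span YZ, ΣM about Z: R_Y^{YZ}·11.8 = 125.7 + 83.89, so R_Y^{YZ} = 17.76 kip and R_Z = 63.8 − 17.76 = 46.04 kip.
R_Y = 133.2 + 17.76 = 150.9 kip.

R_Y = 150.9 kip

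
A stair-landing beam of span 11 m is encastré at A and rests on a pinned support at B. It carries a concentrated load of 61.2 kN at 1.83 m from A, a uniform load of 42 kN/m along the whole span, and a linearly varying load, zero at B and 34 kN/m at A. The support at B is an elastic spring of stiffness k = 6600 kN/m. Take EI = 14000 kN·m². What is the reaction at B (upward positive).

R_B = 212 kN

Release the roller at B. Primary structure: cantilever fixed at A.
Deflection at B on the released cantilever, summing each load's contribution:
  point load 61.2 at a = 1.83: Pa²(3L − a)/(6EI) = 1065/EI
  UDL 42: wL⁴/(8EI) = 76865/EI
  triangular load, peak 34 at the fixed end: w₀L⁴/(30EI) = 16593/EI
  δ_0 = 94523/EI
Tip deflection under a unit load at B: L³/(3EI) = 443.7/EI.
With EI = 14000 kN·m²: δ_0 = 6.7517 m and δ_{BB} = 0.03169 m/kN.
Compatibility — the spring shortens by R_B/k under the reaction it provides: δ_0 − R_B·δ_{BB} = R_B/k. With 1/k = 0.000152 m/kN, R_B = δ_0 / (δ_{BB} + 1/k) = 6.7517 / (0.03169 + 0.000152) = 212 kN.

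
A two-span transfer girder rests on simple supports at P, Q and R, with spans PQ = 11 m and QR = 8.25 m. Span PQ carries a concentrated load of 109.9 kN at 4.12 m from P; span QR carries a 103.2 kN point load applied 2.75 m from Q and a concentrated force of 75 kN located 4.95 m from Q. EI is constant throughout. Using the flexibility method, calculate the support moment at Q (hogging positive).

Release continuity at Q by inserting a hinge; the redundant is the internal moment M_Q. The primary structure is two simply-supported spans PQ and QR.
Discontinuity in slope at Q on the released structure — sum the simple-span end rotations:
  span PQ: point load 109.9 at a = 4.12: Pab(L + a)/(6LEI) = 713.7/EI
  span QR: point load 103.2 at a = 2.75: Pab(L + b)/(6LEI) = 433.6/EI
  span QR: point load 75 at a = 4.95: Pab(L + b)/(6LEI) = 285.9/EI
  relative rotation θ_0 = (713.7 + 719.4)/EI = 1433/EI
A unit hogging moment at Q produces rotation L₁/(3EI) + L₂/(3EI) = 6.417/EI.
Slope continuity at Q: θ_0 = M_Q·6.417/EI, so M_Q = 1433/6.417 = 223.3 kN·m (hogging).

M_Q = 223.3 kN·m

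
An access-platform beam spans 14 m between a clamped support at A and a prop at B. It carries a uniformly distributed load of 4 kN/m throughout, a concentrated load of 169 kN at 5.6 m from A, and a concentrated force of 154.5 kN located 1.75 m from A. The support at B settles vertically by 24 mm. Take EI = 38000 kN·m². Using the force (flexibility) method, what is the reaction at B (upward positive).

R_B = 58.63 kN

Take the reaction at B as the redundant and release it; the primary structure is a cantilever fixed at A.
Free-end deflection of the primary structure under the applied loading (downward +):
  UDL 4: wL⁴/(8EI) = 19208/EI
  point load 169 at a = 5.6: Pa²(3L − a)/(6EI) = 32152/EI
  point load 154.5 at a = 1.75: Pa²(3L − a)/(6EI) = 3174/EI
  δ_0 = 54534/EI
Flexibility coefficient — unit upward force at B: δ_{BB} = L³/(3EI) = 914.7/EI.
With EI = 38000 kN·m²: δ_0 = 1.4351 m and δ_{BB} = 0.02407 m/kN.
Compatibility — the beam at B must follow the support down by 0.024 m: δ_0 − R_B·δ_{BB} = 0.024, so R_B = (1.4351 − 0.024)/0.02407 = 58.63 kN.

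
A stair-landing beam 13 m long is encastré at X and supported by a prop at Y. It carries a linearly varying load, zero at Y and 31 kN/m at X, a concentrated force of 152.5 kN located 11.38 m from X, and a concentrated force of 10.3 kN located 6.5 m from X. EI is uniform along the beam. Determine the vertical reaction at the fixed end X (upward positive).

Release the roller at Y. Primary structure: cantilever fixed at X.
Free-end deflection of the primary structure under the applied loading (downward +):
  triangular load, peak 31 at the fixed end: w₀L⁴/(30EI) = 29513/EI
  point load 152.5 at a = 11.38: Pa²(3L − a)/(6EI) = 90913/EI
  point load 10.3 at a = 6.5: Pa²(3L − a)/(6EI) = 2357/EI
  δ_0 = 122783/EI
Flexibility coefficient — unit upward force at Y: δ_{YY} = L³/(3EI) = 732.3/EI.
Compatibility at Y: δ_0 − R_Y·δ_{YY} = 0, so R_Y = 122783/732.3 = 167.7 kN.
Vertical equilibrium: R_X = ΣP − R_Y = 364.3 − 167.7 = 196.6 kN.

R_X = 196.6 kN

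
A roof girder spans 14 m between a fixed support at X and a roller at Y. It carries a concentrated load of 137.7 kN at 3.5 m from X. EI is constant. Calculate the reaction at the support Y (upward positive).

R_Y = 11.83 kN

Release the roller at Y. Primary structure: cantilever fixed at X.
Downward deflection at the released point Y due to the loads:
  point load 137.7 at a = 3.5: Pa²(3L − a)/(6EI) = 10824/EI
Tip deflection under a unit load at Y: L³/(3EI) = 914.7/EI.
The prop prevents deflection at Y: R_Y = δ_0/δ_{YY} = 10824/914.7 = 11.83 kN.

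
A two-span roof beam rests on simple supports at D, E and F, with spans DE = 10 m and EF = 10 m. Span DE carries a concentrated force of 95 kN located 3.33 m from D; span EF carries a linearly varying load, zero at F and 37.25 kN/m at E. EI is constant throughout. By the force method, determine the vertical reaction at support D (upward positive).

R_D = 43.92 kN

Insert a hinge at E; M_E is the redundant, and each span becomes simply supported.
End slopes at the hinge E, treating each span as simply supported:
  span DE: point load 95 at a = 3.33: Pab(L + a)/(6LEI) = 468.8/EI
  span EF: triangular load, peak 37.25: w₀L³/(45EI) = 827.8/EI
  relative rotation θ_0 = (468.8 + 827.8)/EI = 1297/EI
A unit hogging moment at E produces rotation L₁/(3EI) + L₂/(3EI) = 6.667/EI.
Compatibility: M_E·(L₁+L₂)/(3EI) = θ_0, giving M_E = 194.5 kN·m (hogging).
Span DE, ΣM about D with M_E applied at E: R_E^{DE}·10 = 316.4 + 194.5, so R_E^{DE} = 51.08 kN and R_D = 95 − 51.08 = 43.92 kN.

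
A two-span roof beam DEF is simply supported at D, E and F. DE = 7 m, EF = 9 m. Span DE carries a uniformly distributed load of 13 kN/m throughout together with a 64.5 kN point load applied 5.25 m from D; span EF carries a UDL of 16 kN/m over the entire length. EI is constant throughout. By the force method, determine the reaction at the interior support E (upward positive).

R_E = 206.1 kN

Take M_E as the redundant. Released structure: two simple spans DE and EF with a hinge at E.
End slopes at the hinge E, treating each span as simply supported:
  span DE: UDL 13: wL³/(24EI) = 185.8/EI
  span DE: point load 64.5 at a = 5.25: Pab(L + a)/(6LEI) = 172.8/EI
  span EF: UDL 16: wL³/(24EI) = 486/EI
  relative rotation θ_0 = (358.6 + 486)/EI = 844.6/EI
A unit hogging moment at E produces rotation L₁/(3EI) + L₂/(3EI) = 5.333/EI.
Slope continuity at E: θ_0 = M_E·5.333/EI, so M_E = 844.6/5.333 = 158.4 kN·m (hogging).
Span DE, ΣM about D with M_E applied at E: R_E^{DE}·7 = 657.1 + 158.4, so R_E^{DE} = 116.5 kN and R_D = 155.5 − 116.5 = 39 kN.
Span EF, ΣM about F: R_E^{EF}·9 = 648 + 158.4, so R_E^{EF} = 89.6 kN and R_F = 144 − 89.6 = 54.4 kN.
R_E = 116.5 + 89.6 = 206.1 kN.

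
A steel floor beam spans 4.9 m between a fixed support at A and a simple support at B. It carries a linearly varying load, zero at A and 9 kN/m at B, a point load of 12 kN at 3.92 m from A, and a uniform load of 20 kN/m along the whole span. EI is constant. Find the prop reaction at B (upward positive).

Take the reaction at B as the redundant and release it; the primary structure is a cantilever fixed at A.
Downward deflection at the released point B due to the loads:
  triangular load, peak 9 at the free end: 11w₀L⁴/(120EI) = 475.6/EI
  point load 12 at a = 3.92: Pa²(3L − a)/(6EI) = 331.3/EI
  UDL 20: wL⁴/(8EI) = 1441/EI
  δ_0 = 2248/EI
Flexibility coefficient — unit upward force at B: δ_{BB} = L³/(3EI) = 39.22/EI.
Compatibility at B: δ_0 − R_B·δ_{BB} = 0, so R_B = 2248/39.22 = 57.33 kN.

R_B = 57.33 kN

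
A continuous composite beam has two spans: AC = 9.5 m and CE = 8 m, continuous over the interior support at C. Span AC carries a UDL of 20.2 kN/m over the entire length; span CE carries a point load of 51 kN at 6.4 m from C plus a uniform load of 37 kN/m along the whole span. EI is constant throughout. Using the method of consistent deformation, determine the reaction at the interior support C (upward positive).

R_C = 317.9 kN

Insert a hinge at C; M_C is the redundant, and each span becomes simply supported.
End slopes at the hinge C, treating each span as simply supported:
  span AC: UDL 20.2: wL³/(24EI) = 721.6/EI
  span CE: point load 51 at a = 6.4: Pab(L + b)/(6LEI) = 104.4/EI
  span CE: UDL 37: wL³/(24EI) = 789.3/EI
  relative rotation θ_0 = (721.6 + 893.8)/EI = 1615/EI
A unit hogging moment at C produces rotation L₁/(3EI) + L₂/(3EI) = 5.833/EI.
Compatibility: M_C·(L₁+L₂)/(3EI) = θ_0, giving M_C = 276.9 kN·m (hogging).
Span AC, ΣM about A with M_C applied at C: R_C^{AC}·9.5 = 911.5 + 276.9, so R_C^{AC} = 125.1 kN and R_A = 191.9 − 125.1 = 66.8 kN.
Span CE, ΣM about E: R_C^{CE}·8 = 1266 + 276.9, so R_C^{CE} = 192.8 kN and R_E = 347 − 192.8 = 154.2 kN.
R_C = 125.1 + 192.8 = 317.9 kN.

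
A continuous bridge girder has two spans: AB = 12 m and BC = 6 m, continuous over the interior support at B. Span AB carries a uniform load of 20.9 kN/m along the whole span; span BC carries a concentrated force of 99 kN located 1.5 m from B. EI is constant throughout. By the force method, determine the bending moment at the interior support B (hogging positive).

M_B = 283.3 kN·m

Insert a hinge at B; M_B is the redundant, and each span becomes simply supported.
End slopes at the hinge B, treating each span as simply supported:
  span AB: UDL 20.9: wL³/(24EI) = 1505/EI
  span BC: point load 99 at a = 1.5: Pab(L + b)/(6LEI) = 194.9/EI
  relative rotation θ_0 = (1505 + 194.9)/EI = 1700/EI
A unit hogging moment at B produces rotation L₁/(3EI) + L₂/(3EI) = 6/EI.
Slope continuity at B: θ_0 = M_B·6/EI, so M_B = 1700/6 = 283.3 kN·m (hogging).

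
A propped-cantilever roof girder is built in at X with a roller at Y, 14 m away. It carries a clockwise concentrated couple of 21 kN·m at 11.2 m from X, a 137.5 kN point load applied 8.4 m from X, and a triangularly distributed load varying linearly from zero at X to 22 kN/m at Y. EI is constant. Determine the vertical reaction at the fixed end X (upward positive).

Remove the prop at Y; the released (primary) structure is a cantilever built in at X.
Deflection at Y on the released cantilever, summing each load's contribution:
  clockwise couple 21 at a = 11.2: M₀a(2L − a)/(2EI) = 1976/EI
  point load 137.5 at a = 8.4: Pa²(3L − a)/(6EI) = 54331/EI
  triangular load, peak 22 at the free end: 11w₀L⁴/(120EI) = 77472/EI
  δ_0 = 133779/EI
Tip deflection under a unit load at Y: L³/(3EI) = 914.7/EI.
Compatibility at Y: δ_0 − R_Y·δ_{YY} = 0, so R_Y = 133779/914.7 = 146.3 kN.
Vertical equilibrium: R_X = ΣP − R_Y = 291.5 − 146.3 = 145.2 kN.

R_X = 145.2 kN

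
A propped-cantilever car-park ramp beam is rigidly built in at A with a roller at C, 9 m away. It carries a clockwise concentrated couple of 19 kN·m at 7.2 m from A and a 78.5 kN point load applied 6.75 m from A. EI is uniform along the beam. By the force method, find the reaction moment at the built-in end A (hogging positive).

M_A = 74.43 kN·m

Remove the prop at C; the released (primary) structure is a cantilever built in at A.
Free-end deflection of the primary structure under the applied loading (downward +):
  clockwise couple 19 at a = 7.2: M₀a(2L − a)/(2EI) = 738.7/EI
  point load 78.5 at a = 6.75: Pa²(3L − a)/(6EI) = 12071/EI
  δ_0 = 12810/EI
Tip deflection under a unit load at C: L³/(3EI) = 243/EI.
Compatibility at C: δ_0 − R_C·δ_{CC} = 0, so R_C = 12810/243 = 52.72 kN.
Moment equilibrium about A: M_A = Σ(load moments about A) − R_C·L = 548.9 − 52.72×9 = 74.43 kN·m.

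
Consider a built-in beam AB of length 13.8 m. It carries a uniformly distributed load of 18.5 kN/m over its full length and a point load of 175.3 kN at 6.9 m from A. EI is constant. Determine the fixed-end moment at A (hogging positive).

M_A = 596 kN·m

Release both end moments; the primary structure is a simply-supported span AB with redundants M_A and M_B.
End rotations of the released simple span under the applied load (×1/EI):
  at A: UDL 18.5: wL³/(24EI) = 2026/EI
  at B: UDL 18.5: wL³/(24EI) = 2026/EI
  at A: point load 175.3 at a = 6.9: Pab(L + b)/(6LEI) = 2087/EI
  at B: point load 175.3 at a = 6.9: Pab(L + a)/(6LEI) = 2087/EI
  θ_A0 = 4112/EI,  θ_B0 = 4112/EI
Flexibility coefficients: a unit moment at one end gives L/(3EI) there and L/(6EI) at the far end, so f₁₁ = f₂₂ = 4.6/EI and f₁₂ = f₂₁ = 2.3/EI.
Compatibility — zero rotation at each built-in end:
  4.6 M_A + 2.3 M_B = 4112
  2.3 M_A + 4.6 M_B = 4112
Solving the pair gives M_A = 596 kN·m and M_B = 596 kN·m (hogging).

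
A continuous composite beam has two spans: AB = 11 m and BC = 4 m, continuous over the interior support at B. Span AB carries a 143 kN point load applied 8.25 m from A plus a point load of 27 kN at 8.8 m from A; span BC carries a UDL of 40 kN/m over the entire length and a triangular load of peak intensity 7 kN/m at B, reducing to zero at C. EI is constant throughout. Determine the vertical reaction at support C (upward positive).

R_C = 23.68 kN

Release continuity at B by inserting a hinge; the redundant is the internal moment M_B. The primary structure is two simply-supported spans AB and BC.
End slopes at the hinge B, treating each span as simply supported:
  span AB: point load 143 at a = 8.25: Pab(L + a)/(6LEI) = 946.3/EI
  span AB: point load 27 at a = 8.8: Pab(L + a)/(6LEI) = 156.8/EI
  span BC: UDL 40: wL³/(24EI) = 106.7/EI
  span BC: triangular load, peak 7: w₀L³/(45EI) = 9.956/EI
  relative rotation θ_0 = (1103 + 116.6)/EI = 1220/EI
A unit hogging moment at B produces rotation L₁/(3EI) + L₂/(3EI) = 5/EI.
Compatibility: M_B·(L₁+L₂)/(3EI) = θ_0, giving M_B = 243.9 kN·m (hogging).
Span BC, ΣM about C: R_B^{BC}·4 = 357.3 + 243.9, so R_B^{BC} = 150.3 kN and R_C = 174 − 150.3 = 23.68 kN.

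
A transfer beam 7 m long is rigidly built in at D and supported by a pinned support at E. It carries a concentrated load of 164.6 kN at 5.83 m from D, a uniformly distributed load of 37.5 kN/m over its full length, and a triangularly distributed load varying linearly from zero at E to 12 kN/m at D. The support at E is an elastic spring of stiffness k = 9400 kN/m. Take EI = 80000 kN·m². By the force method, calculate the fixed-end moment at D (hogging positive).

M_D = 474.3 kN·m

Take the reaction at E as the redundant and release it; the primary structure is a cantilever fixed at D.
Primary-structure tip deflection at E by superposition:
  point load 164.6 at a = 5.83: Pa²(3L − a)/(6EI) = 14145/EI
  UDL 37.5: wL⁴/(8EI) = 11255/EI
  triangular load, peak 12 at the fixed end: w₀L⁴/(30EI) = 960.4/EI
  δ_0 = 26360/EI
Tip deflection under a unit load at E: L³/(3EI) = 114.3/EI.
With EI = 80000 kN·m²: δ_0 = 0.3295 m and δ_{EE} = 0.001429 m/kN.
Compatibility — the spring shortens by R_E/k under the reaction it provides: δ_0 − R_E·δ_{EE} = R_E/k. With 1/k = 0.000106 m/kN, R_E = δ_0 / (δ_{EE} + 1/k) = 0.3295 / (0.001429 + 0.000106) = 214.6 kN.
Moment equilibrium about D: M_D = Σ(load moments about D) − R_E·L = 1976 − 214.6×7 = 474.3 kN·m.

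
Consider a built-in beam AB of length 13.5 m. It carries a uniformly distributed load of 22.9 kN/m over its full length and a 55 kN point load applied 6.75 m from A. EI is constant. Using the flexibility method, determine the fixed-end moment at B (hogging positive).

M_B = 440.6 kN·m

Take the two fixed-end moments M_A, M_B as redundants; the released structure is the simple span AB.
End rotations of the released simple span under the applied load (×1/EI):
  at A: UDL 22.9: wL³/(24EI) = 2348/EI
  at B: UDL 22.9: wL³/(24EI) = 2348/EI
  at A: point load 55 at a = 6.75: Pab(L + b)/(6LEI) = 626.5/EI
  at B: point load 55 at a = 6.75: Pab(L + a)/(6LEI) = 626.5/EI
  θ_A0 = 2974/EI,  θ_B0 = 2974/EI
Flexibility coefficients: a unit moment at one end gives L/(3EI) there and L/(6EI) at the far end, so f₁₁ = f₂₂ = 4.5/EI and f₁₂ = f₂₁ = 2.25/EI.
Compatibility — zero rotation at each built-in end:
  4.5 M_A + 2.25 M_B = 2974
  2.25 M_A + 4.5 M_B = 2974
Solving the pair gives M_A = 440.6 kN·m and M_B = 440.6 kN·m (hogging).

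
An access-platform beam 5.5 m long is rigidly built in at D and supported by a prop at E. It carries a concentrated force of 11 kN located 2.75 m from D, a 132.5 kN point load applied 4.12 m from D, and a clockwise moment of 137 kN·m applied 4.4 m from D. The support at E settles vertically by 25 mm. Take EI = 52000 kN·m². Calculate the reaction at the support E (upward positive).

Remove the prop at E; the released (primary) structure is a cantilever built in at D.
Free-end deflection of the primary structure under the applied loading (downward +):
  point load 11 at a = 2.75: Pa²(3L − a)/(6EI) = 190.6/EI
  point load 132.5 at a = 4.12: Pa²(3L − a)/(6EI) = 4641/EI
  clockwise couple 137 at a = 4.4: M₀a(2L − a)/(2EI) = 1989/EI
  δ_0 = 6821/EI
Flexibility coefficient — unit upward force at E: δ_{EE} = L³/(3EI) = 55.46/EI.
With EI = 52000 kN·m²: δ_0 = 0.13116 m and δ_{EE} = 0.001067 m/kN.
Compatibility — the beam at E must follow the support down by 0.025 m: δ_0 − R_E·δ_{EE} = 0.025, so R_E = (0.13116 − 0.025)/0.001067 = 99.54 kN.

R_E = 99.54 kN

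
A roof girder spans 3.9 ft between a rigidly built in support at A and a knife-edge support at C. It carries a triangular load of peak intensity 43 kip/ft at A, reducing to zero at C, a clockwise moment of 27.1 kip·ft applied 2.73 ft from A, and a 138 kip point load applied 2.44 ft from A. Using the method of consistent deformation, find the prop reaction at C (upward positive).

Release the roller at C. Primary structure: cantilever fixed at A.
Free-end deflection of the primary structure under the applied loading (downward +):
  triangular load, peak 43 at the fixed end: w₀L⁴/(30EI) = 331.6/EI
  clockwise couple 27.1 at a = 2.73: M₀a(2L − a)/(2EI) = 187.5/EI
  point load 138 at a = 2.44: Pa²(3L − a)/(6EI) = 1268/EI
  δ_0 = 1787/EI
Tip deflection under a unit load at C: L³/(3EI) = 19.77/EI.
Compatibility at C: δ_0 − R_C·δ_{CC} = 0, so R_C = 1787/19.77 = 90.38 kip.

R_C = 90.38 kip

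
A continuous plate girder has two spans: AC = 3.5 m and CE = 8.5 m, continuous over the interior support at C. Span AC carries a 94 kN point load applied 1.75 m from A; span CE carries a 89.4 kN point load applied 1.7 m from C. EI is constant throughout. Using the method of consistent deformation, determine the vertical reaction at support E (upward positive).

Take M_C as the redundant. Released structure: two simple spans AC and CE with a hinge at C.
Discontinuity in slope at C on the released structure — sum the simple-span end rotations:
  span AC: point load 94 at a = 1.75: Pab(L + a)/(6LEI) = 71.97/EI
  span CE: point load 89.4 at a = 1.7: Pab(L + b)/(6LEI) = 310/EI
  relative rotation θ_0 = (71.97 + 310)/EI = 382/EI
A unit hogging moment at C produces rotation L₁/(3EI) + L₂/(3EI) = 4/EI.
Slope continuity at C: θ_0 = M_C·4/EI, so M_C = 382/4 = 95.5 kN·m (hogging).
Span CE, ΣM about E: R_C^{CE}·8.5 = 607.9 + 95.5, so R_C^{CE} = 82.76 kN and R_E = 89.4 − 82.76 = 6.644 kN.

R_E = 6.644 kN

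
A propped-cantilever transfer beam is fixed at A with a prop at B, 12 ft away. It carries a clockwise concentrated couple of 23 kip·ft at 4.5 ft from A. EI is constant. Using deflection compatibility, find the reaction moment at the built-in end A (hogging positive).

Take the reaction at B as the redundant and release it; the primary structure is a cantilever fixed at A.
Deflection at B on the released cantilever, summing each load's contribution:
  clockwise couple 23 at a = 4.5: M₀a(2L − a)/(2EI) = 1009/EI
Flexibility coefficient — unit upward force at B: δ_{BB} = L³/(3EI) = 576/EI.
Compatibility at B: δ_0 − R_B·δ_{BB} = 0, so R_B = 1009/576 = 1.752 kip.
Moment equilibrium about A: M_A = Σ(load moments about A) − R_B·L = 23 − 1.752×12 = 1.977 kip·ft.

M_A = 1.977 kip·ft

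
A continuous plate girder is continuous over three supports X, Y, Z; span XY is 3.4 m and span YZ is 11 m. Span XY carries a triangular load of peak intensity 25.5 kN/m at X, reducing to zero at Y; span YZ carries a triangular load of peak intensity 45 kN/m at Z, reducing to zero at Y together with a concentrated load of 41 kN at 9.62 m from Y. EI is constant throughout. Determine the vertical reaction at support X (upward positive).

R_X = -49.91 kN

Take M_Y as the redundant. Released structure: two simple spans XY and YZ with a hinge at Y.
Rotations at Y on the released spans (each span's end-slope, ×1/EI):
  span XY: triangular load, peak 25.5: 7w₀L³/(360EI) = 19.49/EI
  span YZ: triangular load, peak 45: 7w₀L³/(360EI) = 1165/EI
  span YZ: point load 41 at a = 9.62: Pab(L + b)/(6LEI) = 102.1/EI
  relative rotation θ_0 = (19.49 + 1267)/EI = 1286/EI
A unit hogging moment at Y produces rotation L₁/(3EI) + L₂/(3EI) = 4.8/EI.
Compatibility: M_Y·(L₁+L₂)/(3EI) = θ_0, giving M_Y = 268 kN·m (hogging).
Span XY, ΣM about X with M_Y applied at Y: R_Y^{XY}·3.4 = 49.13 + 268, so R_Y^{XY} = 93.26 kN and R_X = 43.35 − 93.26 = -49.91 kN.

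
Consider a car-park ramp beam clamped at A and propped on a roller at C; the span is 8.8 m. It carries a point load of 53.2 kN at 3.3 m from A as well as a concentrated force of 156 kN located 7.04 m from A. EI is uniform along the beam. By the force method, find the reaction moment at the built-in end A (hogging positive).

Choose R_C as the redundant. The primary structure is the cantilever fixed at A.
Free-end deflection of the primary structure under the applied loading (downward +):
  point load 53.2 at a = 3.3: Pa²(3L − a)/(6EI) = 2230/EI
  point load 156 at a = 7.04: Pa²(3L − a)/(6EI) = 24947/EI
  δ_0 = 27178/EI
Flexibility coefficient — unit upward force at C: δ_{CC} = L³/(3EI) = 227.2/EI.
The prop prevents deflection at C: R_C = δ_0/δ_{CC} = 27178/227.2 = 119.6 kN.
Moment equilibrium about A: M_A = Σ(load moments about A) − R_C·L = 1274 − 119.6×8.8 = 220.9 kN·m.

M_A = 220.9 kN·m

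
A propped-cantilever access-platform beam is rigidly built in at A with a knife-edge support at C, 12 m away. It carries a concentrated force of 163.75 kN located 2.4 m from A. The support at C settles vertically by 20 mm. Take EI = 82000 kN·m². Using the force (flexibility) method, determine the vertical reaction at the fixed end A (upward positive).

R_A = 157.4 kN

Release the roller at C. Primary structure: cantilever fixed at A.
Primary-structure tip deflection at C by superposition:
  point load 163.75 at a = 2.4: Pa²(3L − a)/(6EI) = 5282/EI
Tip deflection under a unit load at C: L³/(3EI) = 576/EI.
With EI = 82000 kN·m²: δ_0 = 0.064414 m and δ_{CC} = 0.007024 m/kN.
Compatibility — the beam at C must follow the support down by 0.02 m: δ_0 − R_C·δ_{CC} = 0.02, so R_C = (0.064414 − 0.02)/0.007024 = 6.323 kN.
Vertical equilibrium: R_A = ΣP − R_C = 163.8 − 6.323 = 157.4 kN.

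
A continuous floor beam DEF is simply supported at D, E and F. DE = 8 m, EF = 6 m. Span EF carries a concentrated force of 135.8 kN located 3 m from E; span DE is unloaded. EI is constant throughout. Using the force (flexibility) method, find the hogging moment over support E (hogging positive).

Insert a hinge at E; M_E is the redundant, and each span becomes simply supported.
Discontinuity in slope at E on the released structure — sum the simple-span end rotations:
  span EF: point load 135.8 at a = 3: Pab(L + b)/(6LEI) = 305.6/EI
  relative rotation θ_0 = (0 + 305.6)/EI = 305.6/EI
A unit hogging moment at E produces rotation L₁/(3EI) + L₂/(3EI) = 4.667/EI.
Compatibility: M_E·(L₁+L₂)/(3EI) = θ_0, giving M_E = 65.47 kN·m (hogging).

M_E = 65.47 kN·m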